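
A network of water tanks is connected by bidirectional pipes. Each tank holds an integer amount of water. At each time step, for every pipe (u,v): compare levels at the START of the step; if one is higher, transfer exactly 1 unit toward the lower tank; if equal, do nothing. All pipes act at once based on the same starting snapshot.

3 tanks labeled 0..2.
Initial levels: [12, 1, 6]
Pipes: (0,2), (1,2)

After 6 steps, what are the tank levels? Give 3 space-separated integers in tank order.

Step 1: flows [0->2,2->1] -> levels [11 2 6]
Step 2: flows [0->2,2->1] -> levels [10 3 6]
Step 3: flows [0->2,2->1] -> levels [9 4 6]
Step 4: flows [0->2,2->1] -> levels [8 5 6]
Step 5: flows [0->2,2->1] -> levels [7 6 6]
Step 6: flows [0->2,1=2] -> levels [6 6 7]

Answer: 6 6 7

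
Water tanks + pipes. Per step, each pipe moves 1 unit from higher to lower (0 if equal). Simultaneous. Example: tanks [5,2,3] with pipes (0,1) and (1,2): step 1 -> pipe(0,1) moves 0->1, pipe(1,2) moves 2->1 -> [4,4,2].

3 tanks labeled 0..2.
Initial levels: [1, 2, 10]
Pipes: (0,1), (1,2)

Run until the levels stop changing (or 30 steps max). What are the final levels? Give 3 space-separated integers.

Answer: 4 5 4

Derivation:
Step 1: flows [1->0,2->1] -> levels [2 2 9]
Step 2: flows [0=1,2->1] -> levels [2 3 8]
Step 3: flows [1->0,2->1] -> levels [3 3 7]
Step 4: flows [0=1,2->1] -> levels [3 4 6]
Step 5: flows [1->0,2->1] -> levels [4 4 5]
Step 6: flows [0=1,2->1] -> levels [4 5 4]
Step 7: flows [1->0,1->2] -> levels [5 3 5]
Step 8: flows [0->1,2->1] -> levels [4 5 4]
  -> period-2 cycle: step 8 state = step 6 state; never stabilizes
  -> state at step 30: (30-6) mod 2 = 0, same as step 6 -> [4 5 4]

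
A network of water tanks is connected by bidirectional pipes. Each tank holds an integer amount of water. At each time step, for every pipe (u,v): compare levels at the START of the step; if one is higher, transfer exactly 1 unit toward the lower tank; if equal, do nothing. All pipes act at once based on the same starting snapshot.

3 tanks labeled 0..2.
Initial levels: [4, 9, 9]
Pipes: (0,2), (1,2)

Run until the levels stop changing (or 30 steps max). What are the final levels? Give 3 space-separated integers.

Step 1: flows [2->0,1=2] -> levels [5 9 8]
Step 2: flows [2->0,1->2] -> levels [6 8 8]
Step 3: flows [2->0,1=2] -> levels [7 8 7]
Step 4: flows [0=2,1->2] -> levels [7 7 8]
Step 5: flows [2->0,2->1] -> levels [8 8 6]
Step 6: flows [0->2,1->2] -> levels [7 7 8]
  -> period-2 cycle: step 6 state = step 4 state; never stabilizes
  -> state at step 30: (30-4) mod 2 = 0, same as step 4 -> [7 7 8]

Answer: 7 7 8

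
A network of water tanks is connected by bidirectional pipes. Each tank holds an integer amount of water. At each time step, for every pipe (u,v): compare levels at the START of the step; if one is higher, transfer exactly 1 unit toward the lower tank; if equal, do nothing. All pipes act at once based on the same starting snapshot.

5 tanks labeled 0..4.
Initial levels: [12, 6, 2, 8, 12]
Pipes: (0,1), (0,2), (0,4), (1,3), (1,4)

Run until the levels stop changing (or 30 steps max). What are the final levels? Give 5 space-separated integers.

Step 1: flows [0->1,0->2,0=4,3->1,4->1] -> levels [10 9 3 7 11]
Step 2: flows [0->1,0->2,4->0,1->3,4->1] -> levels [9 10 4 8 9]
Step 3: flows [1->0,0->2,0=4,1->3,1->4] -> levels [9 7 5 9 10]
Step 4: flows [0->1,0->2,4->0,3->1,4->1] -> levels [8 10 6 8 8]
Step 5: flows [1->0,0->2,0=4,1->3,1->4] -> levels [8 7 7 9 9]
Step 6: flows [0->1,0->2,4->0,3->1,4->1] -> levels [7 10 8 8 7]
Step 7: flows [1->0,2->0,0=4,1->3,1->4] -> levels [9 7 7 9 8]
Step 8: flows [0->1,0->2,0->4,3->1,4->1] -> levels [6 10 8 8 8]
Step 9: flows [1->0,2->0,4->0,1->3,1->4] -> levels [9 7 7 9 8]
  -> period-2 cycle: step 9 state = step 7 state; never stabilizes
  -> state at step 30: (30-7) mod 2 = 1, same as step 8 -> [6 10 8 8 8]

Answer: 6 10 8 8 8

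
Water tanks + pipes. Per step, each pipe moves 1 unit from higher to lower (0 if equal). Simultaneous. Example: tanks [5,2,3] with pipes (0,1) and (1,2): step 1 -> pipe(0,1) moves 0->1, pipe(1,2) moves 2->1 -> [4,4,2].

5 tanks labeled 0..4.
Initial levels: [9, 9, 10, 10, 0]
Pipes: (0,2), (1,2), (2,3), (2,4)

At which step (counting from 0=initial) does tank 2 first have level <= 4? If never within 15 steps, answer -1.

Step 1: flows [2->0,2->1,2=3,2->4] -> levels [10 10 7 10 1]
Step 2: flows [0->2,1->2,3->2,2->4] -> levels [9 9 9 9 2]
Step 3: flows [0=2,1=2,2=3,2->4] -> levels [9 9 8 9 3]
Step 4: flows [0->2,1->2,3->2,2->4] -> levels [8 8 10 8 4]
Step 5: flows [2->0,2->1,2->3,2->4] -> levels [9 9 6 9 5]
Step 6: flows [0->2,1->2,3->2,2->4] -> levels [8 8 8 8 6]
Step 7: flows [0=2,1=2,2=3,2->4] -> levels [8 8 7 8 7]
Step 8: flows [0->2,1->2,3->2,2=4] -> levels [7 7 10 7 7]
Step 9: flows [2->0,2->1,2->3,2->4] -> levels [8 8 6 8 8]
Step 10: flows [0->2,1->2,3->2,4->2] -> levels [7 7 10 7 7]
  -> period-2 cycle (repeats step 8); tank 2 never drops to <=4
Tank 2 never reaches <=4 within 15 steps

Answer: -1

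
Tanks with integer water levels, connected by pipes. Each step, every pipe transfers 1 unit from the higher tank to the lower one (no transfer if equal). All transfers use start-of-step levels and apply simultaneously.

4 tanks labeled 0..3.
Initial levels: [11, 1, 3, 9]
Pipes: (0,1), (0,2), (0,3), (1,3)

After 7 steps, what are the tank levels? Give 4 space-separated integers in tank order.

Answer: 5 7 6 6

Derivation:
Step 1: flows [0->1,0->2,0->3,3->1] -> levels [8 3 4 9]
Step 2: flows [0->1,0->2,3->0,3->1] -> levels [7 5 5 7]
Step 3: flows [0->1,0->2,0=3,3->1] -> levels [5 7 6 6]
Step 4: flows [1->0,2->0,3->0,1->3] -> levels [8 5 5 6]
Step 5: flows [0->1,0->2,0->3,3->1] -> levels [5 7 6 6]
  -> period-2 cycle: step 5 state = step 3 state
  -> state at step 7: (7-3) mod 2 = 0, same as step 3 -> [5 7 6 6]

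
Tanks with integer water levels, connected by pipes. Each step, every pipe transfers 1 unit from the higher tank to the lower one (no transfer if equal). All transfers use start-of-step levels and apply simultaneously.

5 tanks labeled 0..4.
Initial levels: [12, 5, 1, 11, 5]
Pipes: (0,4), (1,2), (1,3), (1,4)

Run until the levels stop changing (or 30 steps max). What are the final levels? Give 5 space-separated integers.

Answer: 8 8 6 6 6

Derivation:
Step 1: flows [0->4,1->2,3->1,1=4] -> levels [11 5 2 10 6]
Step 2: flows [0->4,1->2,3->1,4->1] -> levels [10 6 3 9 6]
Step 3: flows [0->4,1->2,3->1,1=4] -> levels [9 6 4 8 7]
Step 4: flows [0->4,1->2,3->1,4->1] -> levels [8 7 5 7 7]
Step 5: flows [0->4,1->2,1=3,1=4] -> levels [7 6 6 7 8]
Step 6: flows [4->0,1=2,3->1,4->1] -> levels [8 8 6 6 6]
Step 7: flows [0->4,1->2,1->3,1->4] -> levels [7 5 7 7 8]
Step 8: flows [4->0,2->1,3->1,4->1] -> levels [8 8 6 6 6]
  -> period-2 cycle: step 8 state = step 6 state; never stabilizes
  -> state at step 30: (30-6) mod 2 = 0, same as step 6 -> [8 8 6 6 6]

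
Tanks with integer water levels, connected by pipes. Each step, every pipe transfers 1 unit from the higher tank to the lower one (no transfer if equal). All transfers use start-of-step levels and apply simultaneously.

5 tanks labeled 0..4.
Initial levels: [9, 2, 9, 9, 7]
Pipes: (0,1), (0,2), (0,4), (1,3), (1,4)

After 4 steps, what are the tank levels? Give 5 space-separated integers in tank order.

Answer: 6 8 8 7 7

Derivation:
Step 1: flows [0->1,0=2,0->4,3->1,4->1] -> levels [7 5 9 8 7]
Step 2: flows [0->1,2->0,0=4,3->1,4->1] -> levels [7 8 8 7 6]
Step 3: flows [1->0,2->0,0->4,1->3,1->4] -> levels [8 5 7 8 8]
Step 4: flows [0->1,0->2,0=4,3->1,4->1] -> levels [6 8 8 7 7]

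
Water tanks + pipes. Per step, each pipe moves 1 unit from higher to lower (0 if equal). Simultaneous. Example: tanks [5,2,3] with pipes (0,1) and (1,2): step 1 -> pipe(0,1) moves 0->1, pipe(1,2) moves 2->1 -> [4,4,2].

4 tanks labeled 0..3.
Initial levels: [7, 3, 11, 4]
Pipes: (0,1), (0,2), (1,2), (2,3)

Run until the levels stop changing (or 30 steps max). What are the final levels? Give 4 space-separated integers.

Answer: 7 7 5 6

Derivation:
Step 1: flows [0->1,2->0,2->1,2->3] -> levels [7 5 8 5]
Step 2: flows [0->1,2->0,2->1,2->3] -> levels [7 7 5 6]
Step 3: flows [0=1,0->2,1->2,3->2] -> levels [6 6 8 5]
Step 4: flows [0=1,2->0,2->1,2->3] -> levels [7 7 5 6]
  -> period-2 cycle: step 4 state = step 2 state; never stabilizes
  -> state at step 30: (30-2) mod 2 = 0, same as step 2 -> [7 7 5 6]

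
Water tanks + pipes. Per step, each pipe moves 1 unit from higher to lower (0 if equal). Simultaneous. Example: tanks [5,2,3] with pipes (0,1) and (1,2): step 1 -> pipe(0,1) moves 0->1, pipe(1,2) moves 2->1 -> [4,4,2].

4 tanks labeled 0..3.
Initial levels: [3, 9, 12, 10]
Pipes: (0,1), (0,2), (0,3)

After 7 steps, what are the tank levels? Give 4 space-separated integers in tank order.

Step 1: flows [1->0,2->0,3->0] -> levels [6 8 11 9]
Step 2: flows [1->0,2->0,3->0] -> levels [9 7 10 8]
Step 3: flows [0->1,2->0,0->3] -> levels [8 8 9 9]
Step 4: flows [0=1,2->0,3->0] -> levels [10 8 8 8]
Step 5: flows [0->1,0->2,0->3] -> levels [7 9 9 9]
Step 6: flows [1->0,2->0,3->0] -> levels [10 8 8 8]
  -> period-2 cycle: step 6 state = step 4 state
  -> state at step 7: (7-4) mod 2 = 1, same as step 5 -> [7 9 9 9]

Answer: 7 9 9 9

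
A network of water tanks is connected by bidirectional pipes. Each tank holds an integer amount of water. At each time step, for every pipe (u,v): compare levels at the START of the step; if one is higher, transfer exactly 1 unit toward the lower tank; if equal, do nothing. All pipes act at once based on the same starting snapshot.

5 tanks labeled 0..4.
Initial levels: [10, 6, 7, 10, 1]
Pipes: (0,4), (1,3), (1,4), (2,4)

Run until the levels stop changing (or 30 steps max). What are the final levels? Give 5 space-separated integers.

Answer: 6 6 6 8 8

Derivation:
Step 1: flows [0->4,3->1,1->4,2->4] -> levels [9 6 6 9 4]
Step 2: flows [0->4,3->1,1->4,2->4] -> levels [8 6 5 8 7]
Step 3: flows [0->4,3->1,4->1,4->2] -> levels [7 8 6 7 6]
Step 4: flows [0->4,1->3,1->4,2=4] -> levels [6 6 6 8 8]
Step 5: flows [4->0,3->1,4->1,4->2] -> levels [7 8 7 7 5]
Step 6: flows [0->4,1->3,1->4,2->4] -> levels [6 6 6 8 8]
  -> period-2 cycle: step 6 state = step 4 state; never stabilizes
  -> state at step 30: (30-4) mod 2 = 0, same as step 4 -> [6 6 6 8 8]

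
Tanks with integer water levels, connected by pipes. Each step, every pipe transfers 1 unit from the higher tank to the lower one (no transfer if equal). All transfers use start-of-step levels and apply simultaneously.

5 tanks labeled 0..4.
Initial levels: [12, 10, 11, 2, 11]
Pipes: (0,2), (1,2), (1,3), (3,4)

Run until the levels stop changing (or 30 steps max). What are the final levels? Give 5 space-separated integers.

Step 1: flows [0->2,2->1,1->3,4->3] -> levels [11 10 11 4 10]
Step 2: flows [0=2,2->1,1->3,4->3] -> levels [11 10 10 6 9]
Step 3: flows [0->2,1=2,1->3,4->3] -> levels [10 9 11 8 8]
Step 4: flows [2->0,2->1,1->3,3=4] -> levels [11 9 9 9 8]
Step 5: flows [0->2,1=2,1=3,3->4] -> levels [10 9 10 8 9]
Step 6: flows [0=2,2->1,1->3,4->3] -> levels [10 9 9 10 8]
Step 7: flows [0->2,1=2,3->1,3->4] -> levels [9 10 10 8 9]
Step 8: flows [2->0,1=2,1->3,4->3] -> levels [10 9 9 10 8]
  -> period-2 cycle: step 8 state = step 6 state; never stabilizes
  -> state at step 30: (30-6) mod 2 = 0, same as step 6 -> [10 9 9 10 8]

Answer: 10 9 9 10 8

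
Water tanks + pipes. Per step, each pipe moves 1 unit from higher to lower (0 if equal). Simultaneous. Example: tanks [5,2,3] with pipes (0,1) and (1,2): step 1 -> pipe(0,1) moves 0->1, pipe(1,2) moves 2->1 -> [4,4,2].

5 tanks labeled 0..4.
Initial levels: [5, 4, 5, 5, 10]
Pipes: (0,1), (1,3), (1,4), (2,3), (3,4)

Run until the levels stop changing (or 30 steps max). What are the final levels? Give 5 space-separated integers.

Answer: 6 6 5 7 5

Derivation:
Step 1: flows [0->1,3->1,4->1,2=3,4->3] -> levels [4 7 5 5 8]
Step 2: flows [1->0,1->3,4->1,2=3,4->3] -> levels [5 6 5 7 6]
Step 3: flows [1->0,3->1,1=4,3->2,3->4] -> levels [6 6 6 4 7]
Step 4: flows [0=1,1->3,4->1,2->3,4->3] -> levels [6 6 5 7 5]
Step 5: flows [0=1,3->1,1->4,3->2,3->4] -> levels [6 6 6 4 7]
  -> period-2 cycle: step 5 state = step 3 state; never stabilizes
  -> state at step 30: (30-3) mod 2 = 1, same as step 4 -> [6 6 5 7 5]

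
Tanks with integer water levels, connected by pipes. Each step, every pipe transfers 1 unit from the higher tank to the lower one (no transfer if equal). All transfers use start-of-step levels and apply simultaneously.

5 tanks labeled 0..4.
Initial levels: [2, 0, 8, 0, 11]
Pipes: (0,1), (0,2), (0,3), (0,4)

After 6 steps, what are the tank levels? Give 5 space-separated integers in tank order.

Step 1: flows [0->1,2->0,0->3,4->0] -> levels [2 1 7 1 10]
Step 2: flows [0->1,2->0,0->3,4->0] -> levels [2 2 6 2 9]
Step 3: flows [0=1,2->0,0=3,4->0] -> levels [4 2 5 2 8]
Step 4: flows [0->1,2->0,0->3,4->0] -> levels [4 3 4 3 7]
Step 5: flows [0->1,0=2,0->3,4->0] -> levels [3 4 4 4 6]
Step 6: flows [1->0,2->0,3->0,4->0] -> levels [7 3 3 3 5]

Answer: 7 3 3 3 5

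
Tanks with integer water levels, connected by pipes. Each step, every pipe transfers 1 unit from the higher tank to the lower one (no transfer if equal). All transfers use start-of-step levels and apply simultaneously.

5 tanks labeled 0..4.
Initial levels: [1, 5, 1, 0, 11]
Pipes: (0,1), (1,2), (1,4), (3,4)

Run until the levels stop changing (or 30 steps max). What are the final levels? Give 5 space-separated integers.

Step 1: flows [1->0,1->2,4->1,4->3] -> levels [2 4 2 1 9]
Step 2: flows [1->0,1->2,4->1,4->3] -> levels [3 3 3 2 7]
Step 3: flows [0=1,1=2,4->1,4->3] -> levels [3 4 3 3 5]
Step 4: flows [1->0,1->2,4->1,4->3] -> levels [4 3 4 4 3]
Step 5: flows [0->1,2->1,1=4,3->4] -> levels [3 5 3 3 4]
Step 6: flows [1->0,1->2,1->4,4->3] -> levels [4 2 4 4 4]
Step 7: flows [0->1,2->1,4->1,3=4] -> levels [3 5 3 4 3]
Step 8: flows [1->0,1->2,1->4,3->4] -> levels [4 2 4 3 5]
Step 9: flows [0->1,2->1,4->1,4->3] -> levels [3 5 3 4 3]
  -> period-2 cycle: step 9 state = step 7 state; never stabilizes
  -> state at step 30: (30-7) mod 2 = 1, same as step 8 -> [4 2 4 3 5]

Answer: 4 2 4 3 5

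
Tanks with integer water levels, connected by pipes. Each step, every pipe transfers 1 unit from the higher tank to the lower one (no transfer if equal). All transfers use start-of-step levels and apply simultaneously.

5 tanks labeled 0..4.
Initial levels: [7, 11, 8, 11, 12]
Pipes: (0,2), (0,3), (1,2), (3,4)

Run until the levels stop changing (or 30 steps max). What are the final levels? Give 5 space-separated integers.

Step 1: flows [2->0,3->0,1->2,4->3] -> levels [9 10 8 11 11]
Step 2: flows [0->2,3->0,1->2,3=4] -> levels [9 9 10 10 11]
Step 3: flows [2->0,3->0,2->1,4->3] -> levels [11 10 8 10 10]
Step 4: flows [0->2,0->3,1->2,3=4] -> levels [9 9 10 11 10]
Step 5: flows [2->0,3->0,2->1,3->4] -> levels [11 10 8 9 11]
Step 6: flows [0->2,0->3,1->2,4->3] -> levels [9 9 10 11 10]
  -> period-2 cycle: step 6 state = step 4 state; never stabilizes
  -> state at step 30: (30-4) mod 2 = 0, same as step 4 -> [9 9 10 11 10]

Answer: 9 9 10 11 10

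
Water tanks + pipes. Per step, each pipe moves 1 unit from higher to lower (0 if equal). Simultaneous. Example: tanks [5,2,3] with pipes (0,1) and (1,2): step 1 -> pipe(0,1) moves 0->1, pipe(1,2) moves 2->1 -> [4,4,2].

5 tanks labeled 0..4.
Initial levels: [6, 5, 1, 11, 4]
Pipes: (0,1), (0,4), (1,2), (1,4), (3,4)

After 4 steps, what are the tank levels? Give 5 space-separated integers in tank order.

Step 1: flows [0->1,0->4,1->2,1->4,3->4] -> levels [4 4 2 10 7]
Step 2: flows [0=1,4->0,1->2,4->1,3->4] -> levels [5 4 3 9 6]
Step 3: flows [0->1,4->0,1->2,4->1,3->4] -> levels [5 5 4 8 5]
Step 4: flows [0=1,0=4,1->2,1=4,3->4] -> levels [5 4 5 7 6]

Answer: 5 4 5 7 6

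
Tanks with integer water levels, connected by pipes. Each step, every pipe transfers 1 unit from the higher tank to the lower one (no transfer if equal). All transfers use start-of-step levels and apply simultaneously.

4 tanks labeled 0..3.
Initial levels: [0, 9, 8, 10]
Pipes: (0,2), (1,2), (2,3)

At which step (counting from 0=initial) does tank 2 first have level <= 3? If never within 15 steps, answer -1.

Step 1: flows [2->0,1->2,3->2] -> levels [1 8 9 9]
Step 2: flows [2->0,2->1,2=3] -> levels [2 9 7 9]
Step 3: flows [2->0,1->2,3->2] -> levels [3 8 8 8]
Step 4: flows [2->0,1=2,2=3] -> levels [4 8 7 8]
Step 5: flows [2->0,1->2,3->2] -> levels [5 7 8 7]
Step 6: flows [2->0,2->1,2->3] -> levels [6 8 5 8]
Step 7: flows [0->2,1->2,3->2] -> levels [5 7 8 7]
  -> period-2 cycle (repeats step 5); tank 2 never drops to <=3
Tank 2 never reaches <=3 within 15 steps

Answer: -1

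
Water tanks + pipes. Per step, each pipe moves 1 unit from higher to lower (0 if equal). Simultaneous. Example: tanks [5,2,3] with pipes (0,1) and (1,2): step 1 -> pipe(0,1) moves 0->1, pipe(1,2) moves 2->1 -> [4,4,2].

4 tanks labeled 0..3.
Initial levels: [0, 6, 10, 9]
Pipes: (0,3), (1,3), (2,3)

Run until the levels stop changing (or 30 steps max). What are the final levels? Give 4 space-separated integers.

Step 1: flows [3->0,3->1,2->3] -> levels [1 7 9 8]
Step 2: flows [3->0,3->1,2->3] -> levels [2 8 8 7]
Step 3: flows [3->0,1->3,2->3] -> levels [3 7 7 8]
Step 4: flows [3->0,3->1,3->2] -> levels [4 8 8 5]
Step 5: flows [3->0,1->3,2->3] -> levels [5 7 7 6]
Step 6: flows [3->0,1->3,2->3] -> levels [6 6 6 7]
Step 7: flows [3->0,3->1,3->2] -> levels [7 7 7 4]
Step 8: flows [0->3,1->3,2->3] -> levels [6 6 6 7]
  -> period-2 cycle: step 8 state = step 6 state; never stabilizes
  -> state at step 30: (30-6) mod 2 = 0, same as step 6 -> [6 6 6 7]

Answer: 6 6 6 7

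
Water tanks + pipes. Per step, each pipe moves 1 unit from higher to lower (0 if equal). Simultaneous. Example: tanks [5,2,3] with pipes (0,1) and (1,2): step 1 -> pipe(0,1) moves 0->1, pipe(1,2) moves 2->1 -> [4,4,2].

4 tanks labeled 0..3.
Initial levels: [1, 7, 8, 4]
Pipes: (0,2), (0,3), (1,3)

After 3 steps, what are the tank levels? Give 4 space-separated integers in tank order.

Answer: 5 4 5 6

Derivation:
Step 1: flows [2->0,3->0,1->3] -> levels [3 6 7 4]
Step 2: flows [2->0,3->0,1->3] -> levels [5 5 6 4]
Step 3: flows [2->0,0->3,1->3] -> levels [5 4 5 6]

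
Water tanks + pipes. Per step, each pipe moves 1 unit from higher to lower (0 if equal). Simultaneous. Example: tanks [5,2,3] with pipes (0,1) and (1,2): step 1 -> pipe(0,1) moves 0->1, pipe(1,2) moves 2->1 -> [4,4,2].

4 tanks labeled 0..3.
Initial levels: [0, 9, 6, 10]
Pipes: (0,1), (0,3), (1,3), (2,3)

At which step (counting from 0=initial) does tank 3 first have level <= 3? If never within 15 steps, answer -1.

Step 1: flows [1->0,3->0,3->1,3->2] -> levels [2 9 7 7]
Step 2: flows [1->0,3->0,1->3,2=3] -> levels [4 7 7 7]
Step 3: flows [1->0,3->0,1=3,2=3] -> levels [6 6 7 6]
Step 4: flows [0=1,0=3,1=3,2->3] -> levels [6 6 6 7]
Step 5: flows [0=1,3->0,3->1,3->2] -> levels [7 7 7 4]
Step 6: flows [0=1,0->3,1->3,2->3] -> levels [6 6 6 7]
  -> period-2 cycle (repeats step 4); tank 3 never drops to <=3
Tank 3 never reaches <=3 within 15 steps

Answer: -1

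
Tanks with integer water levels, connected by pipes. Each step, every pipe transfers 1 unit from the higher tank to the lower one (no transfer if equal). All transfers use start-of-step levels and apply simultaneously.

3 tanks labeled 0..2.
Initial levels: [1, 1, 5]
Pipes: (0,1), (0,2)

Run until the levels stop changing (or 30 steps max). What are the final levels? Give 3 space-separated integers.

Answer: 1 3 3

Derivation:
Step 1: flows [0=1,2->0] -> levels [2 1 4]
Step 2: flows [0->1,2->0] -> levels [2 2 3]
Step 3: flows [0=1,2->0] -> levels [3 2 2]
Step 4: flows [0->1,0->2] -> levels [1 3 3]
Step 5: flows [1->0,2->0] -> levels [3 2 2]
  -> period-2 cycle: step 5 state = step 3 state; never stabilizes
  -> state at step 30: (30-3) mod 2 = 1, same as step 4 -> [1 3 3]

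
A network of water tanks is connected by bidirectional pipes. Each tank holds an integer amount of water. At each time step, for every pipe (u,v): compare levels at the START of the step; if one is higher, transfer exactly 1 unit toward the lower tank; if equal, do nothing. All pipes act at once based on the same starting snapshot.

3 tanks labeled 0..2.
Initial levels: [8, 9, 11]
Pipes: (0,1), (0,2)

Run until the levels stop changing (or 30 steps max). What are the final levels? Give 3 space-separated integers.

Step 1: flows [1->0,2->0] -> levels [10 8 10]
Step 2: flows [0->1,0=2] -> levels [9 9 10]
Step 3: flows [0=1,2->0] -> levels [10 9 9]
Step 4: flows [0->1,0->2] -> levels [8 10 10]
Step 5: flows [1->0,2->0] -> levels [10 9 9]
  -> period-2 cycle: step 5 state = step 3 state; never stabilizes
  -> state at step 30: (30-3) mod 2 = 1, same as step 4 -> [8 10 10]

Answer: 8 10 10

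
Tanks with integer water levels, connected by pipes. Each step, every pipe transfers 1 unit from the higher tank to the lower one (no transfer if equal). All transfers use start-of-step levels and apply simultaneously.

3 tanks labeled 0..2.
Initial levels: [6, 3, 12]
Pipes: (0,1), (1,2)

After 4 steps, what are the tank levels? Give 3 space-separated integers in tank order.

Step 1: flows [0->1,2->1] -> levels [5 5 11]
Step 2: flows [0=1,2->1] -> levels [5 6 10]
Step 3: flows [1->0,2->1] -> levels [6 6 9]
Step 4: flows [0=1,2->1] -> levels [6 7 8]

Answer: 6 7 8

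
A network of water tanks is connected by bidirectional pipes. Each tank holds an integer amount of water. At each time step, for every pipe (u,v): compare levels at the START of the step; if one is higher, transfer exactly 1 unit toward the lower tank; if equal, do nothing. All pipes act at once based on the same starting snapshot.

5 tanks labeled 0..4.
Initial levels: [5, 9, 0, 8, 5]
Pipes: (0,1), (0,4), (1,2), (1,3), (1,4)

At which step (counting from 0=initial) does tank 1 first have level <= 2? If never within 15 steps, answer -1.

Answer: -1

Derivation:
Step 1: flows [1->0,0=4,1->2,1->3,1->4] -> levels [6 5 1 9 6]
Step 2: flows [0->1,0=4,1->2,3->1,4->1] -> levels [5 7 2 8 5]
Step 3: flows [1->0,0=4,1->2,3->1,1->4] -> levels [6 5 3 7 6]
Step 4: flows [0->1,0=4,1->2,3->1,4->1] -> levels [5 7 4 6 5]
Step 5: flows [1->0,0=4,1->2,1->3,1->4] -> levels [6 3 5 7 6]
Step 6: flows [0->1,0=4,2->1,3->1,4->1] -> levels [5 7 4 6 5]
  -> period-2 cycle (repeats step 4); tank 1 never drops to <=2
Tank 1 never reaches <=2 within 15 steps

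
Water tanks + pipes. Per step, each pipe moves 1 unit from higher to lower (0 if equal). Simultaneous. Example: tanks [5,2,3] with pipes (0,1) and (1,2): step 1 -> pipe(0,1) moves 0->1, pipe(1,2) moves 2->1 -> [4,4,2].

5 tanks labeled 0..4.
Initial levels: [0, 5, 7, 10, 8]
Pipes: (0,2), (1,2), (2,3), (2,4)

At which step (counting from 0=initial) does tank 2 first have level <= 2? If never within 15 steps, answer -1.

Step 1: flows [2->0,2->1,3->2,4->2] -> levels [1 6 7 9 7]
Step 2: flows [2->0,2->1,3->2,2=4] -> levels [2 7 6 8 7]
Step 3: flows [2->0,1->2,3->2,4->2] -> levels [3 6 8 7 6]
Step 4: flows [2->0,2->1,2->3,2->4] -> levels [4 7 4 8 7]
Step 5: flows [0=2,1->2,3->2,4->2] -> levels [4 6 7 7 6]
Step 6: flows [2->0,2->1,2=3,2->4] -> levels [5 7 4 7 7]
Step 7: flows [0->2,1->2,3->2,4->2] -> levels [4 6 8 6 6]
Step 8: flows [2->0,2->1,2->3,2->4] -> levels [5 7 4 7 7]
  -> period-2 cycle (repeats step 6); tank 2 never drops to <=2
Tank 2 never reaches <=2 within 15 steps

Answer: -1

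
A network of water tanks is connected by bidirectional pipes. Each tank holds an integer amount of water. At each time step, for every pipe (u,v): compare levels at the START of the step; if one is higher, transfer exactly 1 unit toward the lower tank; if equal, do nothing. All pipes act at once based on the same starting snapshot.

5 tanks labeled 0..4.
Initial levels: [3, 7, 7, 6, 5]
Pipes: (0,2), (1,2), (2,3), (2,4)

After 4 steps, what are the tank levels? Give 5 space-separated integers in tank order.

Step 1: flows [2->0,1=2,2->3,2->4] -> levels [4 7 4 7 6]
Step 2: flows [0=2,1->2,3->2,4->2] -> levels [4 6 7 6 5]
Step 3: flows [2->0,2->1,2->3,2->4] -> levels [5 7 3 7 6]
Step 4: flows [0->2,1->2,3->2,4->2] -> levels [4 6 7 6 5]

Answer: 4 6 7 6 5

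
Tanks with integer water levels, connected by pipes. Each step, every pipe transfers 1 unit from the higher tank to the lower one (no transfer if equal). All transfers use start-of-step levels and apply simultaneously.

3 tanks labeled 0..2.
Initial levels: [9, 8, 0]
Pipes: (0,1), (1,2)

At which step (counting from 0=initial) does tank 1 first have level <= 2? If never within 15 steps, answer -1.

Step 1: flows [0->1,1->2] -> levels [8 8 1]
Step 2: flows [0=1,1->2] -> levels [8 7 2]
Step 3: flows [0->1,1->2] -> levels [7 7 3]
Step 4: flows [0=1,1->2] -> levels [7 6 4]
Step 5: flows [0->1,1->2] -> levels [6 6 5]
Step 6: flows [0=1,1->2] -> levels [6 5 6]
Step 7: flows [0->1,2->1] -> levels [5 7 5]
Step 8: flows [1->0,1->2] -> levels [6 5 6]
  -> period-2 cycle (repeats step 6); tank 1 never drops to <=2
Tank 1 never reaches <=2 within 15 steps

Answer: -1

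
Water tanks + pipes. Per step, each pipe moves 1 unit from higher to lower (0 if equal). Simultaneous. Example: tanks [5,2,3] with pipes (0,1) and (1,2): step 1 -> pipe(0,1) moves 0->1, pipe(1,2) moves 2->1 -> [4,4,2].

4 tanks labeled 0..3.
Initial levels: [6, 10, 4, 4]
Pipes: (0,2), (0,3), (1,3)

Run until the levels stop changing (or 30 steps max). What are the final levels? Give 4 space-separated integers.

Step 1: flows [0->2,0->3,1->3] -> levels [4 9 5 6]
Step 2: flows [2->0,3->0,1->3] -> levels [6 8 4 6]
Step 3: flows [0->2,0=3,1->3] -> levels [5 7 5 7]
Step 4: flows [0=2,3->0,1=3] -> levels [6 7 5 6]
Step 5: flows [0->2,0=3,1->3] -> levels [5 6 6 7]
Step 6: flows [2->0,3->0,3->1] -> levels [7 7 5 5]
Step 7: flows [0->2,0->3,1->3] -> levels [5 6 6 7]
  -> period-2 cycle: step 7 state = step 5 state; never stabilizes
  -> state at step 30: (30-5) mod 2 = 1, same as step 6 -> [7 7 5 5]

Answer: 7 7 5 5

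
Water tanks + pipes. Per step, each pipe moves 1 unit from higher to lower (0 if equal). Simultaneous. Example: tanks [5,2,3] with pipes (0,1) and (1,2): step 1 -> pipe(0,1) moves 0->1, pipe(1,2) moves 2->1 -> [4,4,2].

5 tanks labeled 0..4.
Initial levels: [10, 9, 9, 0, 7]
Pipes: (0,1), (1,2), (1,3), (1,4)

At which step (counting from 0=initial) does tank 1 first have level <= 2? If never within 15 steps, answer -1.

Step 1: flows [0->1,1=2,1->3,1->4] -> levels [9 8 9 1 8]
Step 2: flows [0->1,2->1,1->3,1=4] -> levels [8 9 8 2 8]
Step 3: flows [1->0,1->2,1->3,1->4] -> levels [9 5 9 3 9]
Step 4: flows [0->1,2->1,1->3,4->1] -> levels [8 7 8 4 8]
Step 5: flows [0->1,2->1,1->3,4->1] -> levels [7 9 7 5 7]
Step 6: flows [1->0,1->2,1->3,1->4] -> levels [8 5 8 6 8]
Step 7: flows [0->1,2->1,3->1,4->1] -> levels [7 9 7 5 7]
  -> period-2 cycle (repeats step 5); tank 1 never drops to <=2
Tank 1 never reaches <=2 within 15 steps

Answer: -1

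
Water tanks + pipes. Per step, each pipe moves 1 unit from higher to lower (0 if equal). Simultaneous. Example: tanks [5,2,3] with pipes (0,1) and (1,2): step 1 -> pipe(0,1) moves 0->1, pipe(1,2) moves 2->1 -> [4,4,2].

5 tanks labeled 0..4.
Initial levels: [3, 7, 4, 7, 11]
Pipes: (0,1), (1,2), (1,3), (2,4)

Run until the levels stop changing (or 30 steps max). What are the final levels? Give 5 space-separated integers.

Step 1: flows [1->0,1->2,1=3,4->2] -> levels [4 5 6 7 10]
Step 2: flows [1->0,2->1,3->1,4->2] -> levels [5 6 6 6 9]
Step 3: flows [1->0,1=2,1=3,4->2] -> levels [6 5 7 6 8]
Step 4: flows [0->1,2->1,3->1,4->2] -> levels [5 8 7 5 7]
Step 5: flows [1->0,1->2,1->3,2=4] -> levels [6 5 8 6 7]
Step 6: flows [0->1,2->1,3->1,2->4] -> levels [5 8 6 5 8]
Step 7: flows [1->0,1->2,1->3,4->2] -> levels [6 5 8 6 7]
  -> period-2 cycle: step 7 state = step 5 state; never stabilizes
  -> state at step 30: (30-5) mod 2 = 1, same as step 6 -> [5 8 6 5 8]

Answer: 5 8 6 5 8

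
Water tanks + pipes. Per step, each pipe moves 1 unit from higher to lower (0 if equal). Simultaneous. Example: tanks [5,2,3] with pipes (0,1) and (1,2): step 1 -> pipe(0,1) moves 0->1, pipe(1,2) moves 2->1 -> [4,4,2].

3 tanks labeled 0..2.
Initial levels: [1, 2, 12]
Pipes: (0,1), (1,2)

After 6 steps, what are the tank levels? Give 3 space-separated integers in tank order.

Step 1: flows [1->0,2->1] -> levels [2 2 11]
Step 2: flows [0=1,2->1] -> levels [2 3 10]
Step 3: flows [1->0,2->1] -> levels [3 3 9]
Step 4: flows [0=1,2->1] -> levels [3 4 8]
Step 5: flows [1->0,2->1] -> levels [4 4 7]
Step 6: flows [0=1,2->1] -> levels [4 5 6]

Answer: 4 5 6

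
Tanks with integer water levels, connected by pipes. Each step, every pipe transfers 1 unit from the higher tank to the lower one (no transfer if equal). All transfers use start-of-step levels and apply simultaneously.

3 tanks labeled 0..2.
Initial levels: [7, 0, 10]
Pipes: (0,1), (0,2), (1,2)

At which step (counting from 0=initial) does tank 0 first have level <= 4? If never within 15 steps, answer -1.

Step 1: flows [0->1,2->0,2->1] -> levels [7 2 8]
Step 2: flows [0->1,2->0,2->1] -> levels [7 4 6]
Step 3: flows [0->1,0->2,2->1] -> levels [5 6 6]
Step 4: flows [1->0,2->0,1=2] -> levels [7 5 5]
Step 5: flows [0->1,0->2,1=2] -> levels [5 6 6]
  -> period-2 cycle (repeats step 3); tank 0 never drops to <=4
Tank 0 never reaches <=4 within 15 steps

Answer: -1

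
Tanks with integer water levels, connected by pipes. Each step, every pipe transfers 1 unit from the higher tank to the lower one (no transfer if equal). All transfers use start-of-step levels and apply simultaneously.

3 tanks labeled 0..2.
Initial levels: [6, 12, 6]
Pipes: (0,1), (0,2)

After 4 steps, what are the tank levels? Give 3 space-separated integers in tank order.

Answer: 8 8 8

Derivation:
Step 1: flows [1->0,0=2] -> levels [7 11 6]
Step 2: flows [1->0,0->2] -> levels [7 10 7]
Step 3: flows [1->0,0=2] -> levels [8 9 7]
Step 4: flows [1->0,0->2] -> levels [8 8 8]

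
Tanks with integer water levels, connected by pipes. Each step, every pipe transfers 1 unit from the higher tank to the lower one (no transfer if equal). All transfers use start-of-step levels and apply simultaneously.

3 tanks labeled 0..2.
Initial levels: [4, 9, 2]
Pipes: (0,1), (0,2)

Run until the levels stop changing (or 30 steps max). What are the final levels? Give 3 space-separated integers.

Answer: 5 5 5

Derivation:
Step 1: flows [1->0,0->2] -> levels [4 8 3]
Step 2: flows [1->0,0->2] -> levels [4 7 4]
Step 3: flows [1->0,0=2] -> levels [5 6 4]
Step 4: flows [1->0,0->2] -> levels [5 5 5]
Step 5: flows [0=1,0=2] -> levels [5 5 5]
  -> stable (no change)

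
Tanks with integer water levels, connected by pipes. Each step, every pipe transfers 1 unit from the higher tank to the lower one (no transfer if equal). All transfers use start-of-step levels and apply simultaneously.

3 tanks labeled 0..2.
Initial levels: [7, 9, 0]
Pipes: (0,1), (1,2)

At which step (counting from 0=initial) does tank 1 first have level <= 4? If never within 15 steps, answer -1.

Answer: 7

Derivation:
Step 1: flows [1->0,1->2] -> levels [8 7 1]
Step 2: flows [0->1,1->2] -> levels [7 7 2]
Step 3: flows [0=1,1->2] -> levels [7 6 3]
Step 4: flows [0->1,1->2] -> levels [6 6 4]
Step 5: flows [0=1,1->2] -> levels [6 5 5]
Step 6: flows [0->1,1=2] -> levels [5 6 5]
Step 7: flows [1->0,1->2] -> levels [6 4 6]
Tank 1 first reaches <=4 at step 7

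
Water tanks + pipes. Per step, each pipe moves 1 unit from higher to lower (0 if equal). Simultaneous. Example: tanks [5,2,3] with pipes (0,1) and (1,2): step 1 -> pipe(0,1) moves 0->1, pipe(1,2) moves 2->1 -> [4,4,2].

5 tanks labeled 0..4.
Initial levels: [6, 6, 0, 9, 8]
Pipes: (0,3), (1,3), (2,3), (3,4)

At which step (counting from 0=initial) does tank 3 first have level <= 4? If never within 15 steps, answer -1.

Step 1: flows [3->0,3->1,3->2,3->4] -> levels [7 7 1 5 9]
Step 2: flows [0->3,1->3,3->2,4->3] -> levels [6 6 2 7 8]
Step 3: flows [3->0,3->1,3->2,4->3] -> levels [7 7 3 5 7]
Step 4: flows [0->3,1->3,3->2,4->3] -> levels [6 6 4 7 6]
Step 5: flows [3->0,3->1,3->2,3->4] -> levels [7 7 5 3 7]
Tank 3 first reaches <=4 at step 5

Answer: 5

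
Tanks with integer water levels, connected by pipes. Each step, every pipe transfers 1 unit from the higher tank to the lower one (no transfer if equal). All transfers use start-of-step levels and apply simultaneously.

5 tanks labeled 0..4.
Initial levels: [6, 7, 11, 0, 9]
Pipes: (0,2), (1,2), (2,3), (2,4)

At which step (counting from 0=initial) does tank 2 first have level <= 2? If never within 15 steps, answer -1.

Answer: -1

Derivation:
Step 1: flows [2->0,2->1,2->3,2->4] -> levels [7 8 7 1 10]
Step 2: flows [0=2,1->2,2->3,4->2] -> levels [7 7 8 2 9]
Step 3: flows [2->0,2->1,2->3,4->2] -> levels [8 8 6 3 8]
Step 4: flows [0->2,1->2,2->3,4->2] -> levels [7 7 8 4 7]
Step 5: flows [2->0,2->1,2->3,2->4] -> levels [8 8 4 5 8]
Step 6: flows [0->2,1->2,3->2,4->2] -> levels [7 7 8 4 7]
  -> period-2 cycle (repeats step 4); tank 2 never drops to <=2
Tank 2 never reaches <=2 within 15 steps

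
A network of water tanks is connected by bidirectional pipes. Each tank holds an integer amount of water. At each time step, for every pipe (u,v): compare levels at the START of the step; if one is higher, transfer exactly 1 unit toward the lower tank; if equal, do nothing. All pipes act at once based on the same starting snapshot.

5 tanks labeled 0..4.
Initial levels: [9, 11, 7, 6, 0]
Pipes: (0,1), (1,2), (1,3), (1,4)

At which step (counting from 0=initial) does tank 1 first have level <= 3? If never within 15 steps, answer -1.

Step 1: flows [1->0,1->2,1->3,1->4] -> levels [10 7 8 7 1]
Step 2: flows [0->1,2->1,1=3,1->4] -> levels [9 8 7 7 2]
Step 3: flows [0->1,1->2,1->3,1->4] -> levels [8 6 8 8 3]
Step 4: flows [0->1,2->1,3->1,1->4] -> levels [7 8 7 7 4]
Step 5: flows [1->0,1->2,1->3,1->4] -> levels [8 4 8 8 5]
Step 6: flows [0->1,2->1,3->1,4->1] -> levels [7 8 7 7 4]
  -> period-2 cycle (repeats step 4); tank 1 never drops to <=3
Tank 1 never reaches <=3 within 15 steps

Answer: -1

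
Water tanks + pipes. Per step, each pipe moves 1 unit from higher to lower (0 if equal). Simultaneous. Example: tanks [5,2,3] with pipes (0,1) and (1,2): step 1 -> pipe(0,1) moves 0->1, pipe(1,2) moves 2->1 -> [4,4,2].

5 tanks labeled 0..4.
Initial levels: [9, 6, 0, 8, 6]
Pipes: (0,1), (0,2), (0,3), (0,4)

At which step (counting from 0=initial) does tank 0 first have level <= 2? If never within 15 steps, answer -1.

Answer: -1

Derivation:
Step 1: flows [0->1,0->2,0->3,0->4] -> levels [5 7 1 9 7]
Step 2: flows [1->0,0->2,3->0,4->0] -> levels [7 6 2 8 6]
Step 3: flows [0->1,0->2,3->0,0->4] -> levels [5 7 3 7 7]
Step 4: flows [1->0,0->2,3->0,4->0] -> levels [7 6 4 6 6]
Step 5: flows [0->1,0->2,0->3,0->4] -> levels [3 7 5 7 7]
Step 6: flows [1->0,2->0,3->0,4->0] -> levels [7 6 4 6 6]
  -> period-2 cycle (repeats step 4); tank 0 never drops to <=2
Tank 0 never reaches <=2 within 15 steps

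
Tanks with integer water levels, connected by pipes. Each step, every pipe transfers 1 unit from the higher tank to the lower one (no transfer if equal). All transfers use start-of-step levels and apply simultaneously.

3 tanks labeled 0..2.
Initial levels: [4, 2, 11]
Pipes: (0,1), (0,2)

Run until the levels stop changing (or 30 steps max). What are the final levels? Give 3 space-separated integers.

Step 1: flows [0->1,2->0] -> levels [4 3 10]
Step 2: flows [0->1,2->0] -> levels [4 4 9]
Step 3: flows [0=1,2->0] -> levels [5 4 8]
Step 4: flows [0->1,2->0] -> levels [5 5 7]
Step 5: flows [0=1,2->0] -> levels [6 5 6]
Step 6: flows [0->1,0=2] -> levels [5 6 6]
Step 7: flows [1->0,2->0] -> levels [7 5 5]
Step 8: flows [0->1,0->2] -> levels [5 6 6]
  -> period-2 cycle: step 8 state = step 6 state; never stabilizes
  -> state at step 30: (30-6) mod 2 = 0, same as step 6 -> [5 6 6]

Answer: 5 6 6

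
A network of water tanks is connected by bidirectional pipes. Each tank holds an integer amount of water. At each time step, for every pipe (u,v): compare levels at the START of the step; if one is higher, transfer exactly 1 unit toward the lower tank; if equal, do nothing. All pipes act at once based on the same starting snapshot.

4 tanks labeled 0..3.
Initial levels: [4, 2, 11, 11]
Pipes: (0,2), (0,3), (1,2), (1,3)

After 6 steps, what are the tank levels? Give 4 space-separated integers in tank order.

Answer: 8 6 7 7

Derivation:
Step 1: flows [2->0,3->0,2->1,3->1] -> levels [6 4 9 9]
Step 2: flows [2->0,3->0,2->1,3->1] -> levels [8 6 7 7]
Step 3: flows [0->2,0->3,2->1,3->1] -> levels [6 8 7 7]
Step 4: flows [2->0,3->0,1->2,1->3] -> levels [8 6 7 7]
  -> period-2 cycle: step 4 state = step 2 state
  -> state at step 6: (6-2) mod 2 = 0, same as step 2 -> [8 6 7 7]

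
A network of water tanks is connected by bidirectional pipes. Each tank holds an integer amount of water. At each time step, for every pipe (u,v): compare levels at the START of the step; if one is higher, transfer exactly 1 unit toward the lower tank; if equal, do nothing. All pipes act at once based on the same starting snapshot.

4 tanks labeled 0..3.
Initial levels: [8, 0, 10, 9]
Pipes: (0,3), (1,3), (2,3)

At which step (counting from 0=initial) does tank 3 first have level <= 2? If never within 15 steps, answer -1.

Answer: -1

Derivation:
Step 1: flows [3->0,3->1,2->3] -> levels [9 1 9 8]
Step 2: flows [0->3,3->1,2->3] -> levels [8 2 8 9]
Step 3: flows [3->0,3->1,3->2] -> levels [9 3 9 6]
Step 4: flows [0->3,3->1,2->3] -> levels [8 4 8 7]
Step 5: flows [0->3,3->1,2->3] -> levels [7 5 7 8]
Step 6: flows [3->0,3->1,3->2] -> levels [8 6 8 5]
Step 7: flows [0->3,1->3,2->3] -> levels [7 5 7 8]
  -> period-2 cycle (repeats step 5); tank 3 never drops to <=2
Tank 3 never reaches <=2 within 15 steps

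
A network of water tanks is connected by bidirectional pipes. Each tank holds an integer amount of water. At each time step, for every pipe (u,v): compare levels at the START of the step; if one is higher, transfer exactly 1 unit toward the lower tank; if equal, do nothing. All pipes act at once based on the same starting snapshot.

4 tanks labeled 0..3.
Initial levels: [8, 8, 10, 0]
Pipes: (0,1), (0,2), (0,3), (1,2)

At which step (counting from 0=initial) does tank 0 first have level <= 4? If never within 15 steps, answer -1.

Step 1: flows [0=1,2->0,0->3,2->1] -> levels [8 9 8 1]
Step 2: flows [1->0,0=2,0->3,1->2] -> levels [8 7 9 2]
Step 3: flows [0->1,2->0,0->3,2->1] -> levels [7 9 7 3]
Step 4: flows [1->0,0=2,0->3,1->2] -> levels [7 7 8 4]
Step 5: flows [0=1,2->0,0->3,2->1] -> levels [7 8 6 5]
Step 6: flows [1->0,0->2,0->3,1->2] -> levels [6 6 8 6]
Step 7: flows [0=1,2->0,0=3,2->1] -> levels [7 7 6 6]
Step 8: flows [0=1,0->2,0->3,1->2] -> levels [5 6 8 7]
Step 9: flows [1->0,2->0,3->0,2->1] -> levels [8 6 6 6]
Step 10: flows [0->1,0->2,0->3,1=2] -> levels [5 7 7 7]
Step 11: flows [1->0,2->0,3->0,1=2] -> levels [8 6 6 6]
  -> period-2 cycle (repeats step 9); tank 0 never drops to <=4
Tank 0 never reaches <=4 within 15 steps

Answer: -1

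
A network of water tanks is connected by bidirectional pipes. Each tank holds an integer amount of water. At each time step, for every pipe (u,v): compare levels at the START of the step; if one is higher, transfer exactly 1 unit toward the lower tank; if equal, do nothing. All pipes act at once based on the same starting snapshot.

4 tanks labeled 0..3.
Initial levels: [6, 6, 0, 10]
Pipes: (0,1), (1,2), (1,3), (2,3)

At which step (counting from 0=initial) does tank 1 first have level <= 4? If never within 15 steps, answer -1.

Step 1: flows [0=1,1->2,3->1,3->2] -> levels [6 6 2 8]
Step 2: flows [0=1,1->2,3->1,3->2] -> levels [6 6 4 6]
Step 3: flows [0=1,1->2,1=3,3->2] -> levels [6 5 6 5]
Step 4: flows [0->1,2->1,1=3,2->3] -> levels [5 7 4 6]
Step 5: flows [1->0,1->2,1->3,3->2] -> levels [6 4 6 6]
Tank 1 first reaches <=4 at step 5

Answer: 5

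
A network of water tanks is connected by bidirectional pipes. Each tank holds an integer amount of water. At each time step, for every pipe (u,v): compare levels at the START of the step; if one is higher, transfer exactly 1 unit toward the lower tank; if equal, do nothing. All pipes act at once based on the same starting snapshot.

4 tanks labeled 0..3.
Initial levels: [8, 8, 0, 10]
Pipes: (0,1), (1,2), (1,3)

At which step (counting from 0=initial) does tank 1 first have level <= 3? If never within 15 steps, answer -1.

Step 1: flows [0=1,1->2,3->1] -> levels [8 8 1 9]
Step 2: flows [0=1,1->2,3->1] -> levels [8 8 2 8]
Step 3: flows [0=1,1->2,1=3] -> levels [8 7 3 8]
Step 4: flows [0->1,1->2,3->1] -> levels [7 8 4 7]
Step 5: flows [1->0,1->2,1->3] -> levels [8 5 5 8]
Step 6: flows [0->1,1=2,3->1] -> levels [7 7 5 7]
Step 7: flows [0=1,1->2,1=3] -> levels [7 6 6 7]
Step 8: flows [0->1,1=2,3->1] -> levels [6 8 6 6]
Step 9: flows [1->0,1->2,1->3] -> levels [7 5 7 7]
Step 10: flows [0->1,2->1,3->1] -> levels [6 8 6 6]
  -> period-2 cycle (repeats step 8); tank 1 never drops to <=3
Tank 1 never reaches <=3 within 15 steps

Answer: -1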